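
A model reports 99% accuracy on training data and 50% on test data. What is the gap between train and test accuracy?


Gap = train_accuracy - test_accuracy
= 99 - 50
= 49%
This large gap strongly indicates overfitting.

49


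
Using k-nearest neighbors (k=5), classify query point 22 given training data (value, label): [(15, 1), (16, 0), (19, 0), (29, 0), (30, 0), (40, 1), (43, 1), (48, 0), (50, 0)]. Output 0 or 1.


Distances from query 22:
Point 19 (class 0): distance = 3
Point 16 (class 0): distance = 6
Point 29 (class 0): distance = 7
Point 15 (class 1): distance = 7
Point 30 (class 0): distance = 8
K=5 nearest neighbors: classes = [0, 0, 0, 1, 0]
Votes for class 1: 1 / 5
Majority vote => class 0

0


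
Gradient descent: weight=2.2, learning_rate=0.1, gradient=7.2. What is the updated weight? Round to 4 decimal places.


w_new = w_old - lr * gradient
= 2.2 - 0.1 * 7.2
= 2.2 - (0.72)
= 1.4800

1.4800


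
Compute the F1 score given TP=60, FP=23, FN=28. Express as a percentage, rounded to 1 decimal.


Precision = TP / (TP + FP) = 60 / 83 = 0.7229
Recall = TP / (TP + FN) = 60 / 88 = 0.6818
F1 = 2 * P * R / (P + R)
= 2 * 0.7229 * 0.6818 / (0.7229 + 0.6818)
= 0.9858 / 1.4047
= 0.7018
As percentage: 70.2%

70.2


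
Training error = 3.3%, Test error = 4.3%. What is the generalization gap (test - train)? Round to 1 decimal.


Generalization gap = test_error - train_error
= 4.3 - 3.3
= 1.0%
A small gap suggests good generalization.

1.0


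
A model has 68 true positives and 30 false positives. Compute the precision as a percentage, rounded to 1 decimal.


Precision = TP / (TP + FP) * 100
= 68 / (68 + 30)
= 68 / 98
= 0.6939
= 69.4%

69.4


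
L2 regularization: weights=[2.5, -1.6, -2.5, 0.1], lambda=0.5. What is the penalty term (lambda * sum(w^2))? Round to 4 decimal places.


Squaring each weight:
2.5^2 = 6.25
(-1.6)^2 = 2.56
(-2.5)^2 = 6.25
0.1^2 = 0.01
Sum of squares = 15.07
Penalty = 0.5 * 15.07 = 7.5350

7.5350


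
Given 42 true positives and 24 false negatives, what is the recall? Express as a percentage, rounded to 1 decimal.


Recall = TP / (TP + FN) * 100
= 42 / (42 + 24)
= 42 / 66
= 0.6364
= 63.6%

63.6


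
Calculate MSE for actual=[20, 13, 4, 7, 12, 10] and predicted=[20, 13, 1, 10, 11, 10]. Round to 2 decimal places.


Differences: [0, 0, 3, -3, 1, 0]
Squared errors: [0, 0, 9, 9, 1, 0]
Sum of squared errors = 19
MSE = 19 / 6 = 3.17

3.17


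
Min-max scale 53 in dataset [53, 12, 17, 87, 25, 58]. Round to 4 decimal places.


Min = 12, Max = 87
Range = 87 - 12 = 75
Scaled = (x - min) / (max - min)
= (53 - 12) / 75
= 41 / 75
= 0.5467

0.5467


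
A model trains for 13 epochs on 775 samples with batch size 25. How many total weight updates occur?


Iterations per epoch = 775 / 25 = 31
Total updates = iterations_per_epoch * epochs
= 31 * 13
= 403

403


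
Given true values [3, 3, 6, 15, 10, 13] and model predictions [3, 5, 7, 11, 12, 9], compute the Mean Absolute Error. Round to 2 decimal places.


Absolute errors: [0, 2, 1, 4, 2, 4]
Sum of absolute errors = 13
MAE = 13 / 6 = 2.17

2.17


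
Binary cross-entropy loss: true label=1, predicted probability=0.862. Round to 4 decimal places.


For y=1: Loss = -log(p)
= -log(0.862)
= -(-0.1485)
= 0.1485

0.1485


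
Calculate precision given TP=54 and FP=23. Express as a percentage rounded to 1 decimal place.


Precision = TP / (TP + FP) * 100
= 54 / (54 + 23)
= 54 / 77
= 0.7013
= 70.1%

70.1


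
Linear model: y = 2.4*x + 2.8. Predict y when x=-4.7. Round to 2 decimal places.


y = 2.4 * -4.7 + (2.8)
= -11.28 + (2.8)
= -8.48

-8.48


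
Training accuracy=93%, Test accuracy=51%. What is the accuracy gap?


Gap = train_accuracy - test_accuracy
= 93 - 51
= 42%
This large gap strongly indicates overfitting.

42


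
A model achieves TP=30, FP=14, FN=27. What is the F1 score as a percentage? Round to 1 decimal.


Precision = TP / (TP + FP) = 30 / 44 = 0.6818
Recall = TP / (TP + FN) = 30 / 57 = 0.5263
F1 = 2 * P * R / (P + R)
= 2 * 0.6818 * 0.5263 / (0.6818 + 0.5263)
= 0.7177 / 1.2081
= 0.5941
As percentage: 59.4%

59.4


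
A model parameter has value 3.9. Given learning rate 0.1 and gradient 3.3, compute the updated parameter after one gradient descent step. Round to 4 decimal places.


w_new = w_old - lr * gradient
= 3.9 - 0.1 * 3.3
= 3.9 - (0.33)
= 3.5700

3.5700


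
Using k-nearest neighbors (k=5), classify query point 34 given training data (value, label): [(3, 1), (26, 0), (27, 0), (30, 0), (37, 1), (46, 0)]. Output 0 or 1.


Distances from query 34:
Point 37 (class 1): distance = 3
Point 30 (class 0): distance = 4
Point 27 (class 0): distance = 7
Point 26 (class 0): distance = 8
Point 46 (class 0): distance = 12
K=5 nearest neighbors: classes = [1, 0, 0, 0, 0]
Votes for class 1: 1 / 5
Majority vote => class 0

0


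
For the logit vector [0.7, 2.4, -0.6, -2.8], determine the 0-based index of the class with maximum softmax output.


Softmax is a monotonic transformation, so it preserves the argmax.
We need to find the index of the maximum logit.
Index 0: 0.7
Index 1: 2.4
Index 2: -0.6
Index 3: -2.8
Maximum logit = 2.4 at index 1

1


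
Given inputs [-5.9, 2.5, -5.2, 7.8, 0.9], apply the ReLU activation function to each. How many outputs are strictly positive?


ReLU(x) = max(0, x) for each element:
ReLU(-5.9) = 0
ReLU(2.5) = 2.5
ReLU(-5.2) = 0
ReLU(7.8) = 7.8
ReLU(0.9) = 0.9
Active neurons (>0): 3

3


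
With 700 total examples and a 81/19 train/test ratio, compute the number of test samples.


Train samples = 700 * 81% = 567
Test samples = 700 - 567
= 133

133


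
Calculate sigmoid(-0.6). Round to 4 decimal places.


sigmoid(z) = 1 / (1 + exp(-z))
exp(-(-0.6)) = exp(0.6) = 1.8221
1 + 1.8221 = 2.8221
1 / 2.8221 = 0.3543

0.3543


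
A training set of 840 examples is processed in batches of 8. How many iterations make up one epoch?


Iterations per epoch = dataset_size / batch_size
= 840 / 8
= 105

105


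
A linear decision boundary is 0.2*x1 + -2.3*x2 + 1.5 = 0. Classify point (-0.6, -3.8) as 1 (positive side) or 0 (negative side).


Compute 0.2 * -0.6 + -2.3 * -3.8 + 1.5
= -0.12 + 8.74 + 1.5
= 10.12
Since 10.12 >= 0, the point is on the positive side.

1


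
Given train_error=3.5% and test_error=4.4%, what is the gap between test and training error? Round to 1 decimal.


Generalization gap = test_error - train_error
= 4.4 - 3.5
= 0.9%
A small gap suggests good generalization.

0.9


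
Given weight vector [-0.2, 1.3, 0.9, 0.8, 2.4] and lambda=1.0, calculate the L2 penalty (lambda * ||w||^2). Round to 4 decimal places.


Squaring each weight:
(-0.2)^2 = 0.04
1.3^2 = 1.69
0.9^2 = 0.81
0.8^2 = 0.64
2.4^2 = 5.76
Sum of squares = 8.94
Penalty = 1.0 * 8.94 = 8.9400

8.9400


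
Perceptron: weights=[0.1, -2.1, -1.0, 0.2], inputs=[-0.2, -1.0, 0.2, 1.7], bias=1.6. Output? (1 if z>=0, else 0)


z = w . x + b
= 0.1*-0.2 + -2.1*-1.0 + -1.0*0.2 + 0.2*1.7 + 1.6
= -0.02 + 2.1 + -0.2 + 0.34 + 1.6
= 2.22 + 1.6
= 3.82
Since z = 3.82 >= 0, output = 1

1


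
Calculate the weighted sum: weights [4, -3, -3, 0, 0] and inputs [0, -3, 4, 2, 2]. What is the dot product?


Element-wise products:
4 * 0 = 0
-3 * -3 = 9
-3 * 4 = -12
0 * 2 = 0
0 * 2 = 0
Sum = 0 + 9 + -12 + 0 + 0
= -3

-3


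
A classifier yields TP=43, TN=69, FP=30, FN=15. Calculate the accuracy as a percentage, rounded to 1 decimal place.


Accuracy = (TP + TN) / (TP + TN + FP + FN) * 100
= (43 + 69) / (43 + 69 + 30 + 15)
= 112 / 157
= 0.7134
= 71.3%

71.3


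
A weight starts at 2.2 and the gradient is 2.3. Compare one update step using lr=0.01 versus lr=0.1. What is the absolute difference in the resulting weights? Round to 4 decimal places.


With lr=0.01: w_new = 2.2 - 0.01 * 2.3 = 2.177
With lr=0.1: w_new = 2.2 - 0.1 * 2.3 = 1.97
Absolute difference = |2.177 - 1.97|
= 0.2070

0.2070


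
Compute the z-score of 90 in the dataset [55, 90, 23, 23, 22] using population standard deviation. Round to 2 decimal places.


Mean = (55 + 90 + 23 + 23 + 22) / 5 = 42.6
Variance = sum((x_i - mean)^2) / n = 718.64
Std = sqrt(718.64) = 26.8075
Z = (x - mean) / std
= (90 - 42.6) / 26.8075
= 47.4 / 26.8075
= 1.77

1.77


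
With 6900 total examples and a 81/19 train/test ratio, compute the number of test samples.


Train samples = 6900 * 81% = 5589
Test samples = 6900 - 5589
= 1311

1311


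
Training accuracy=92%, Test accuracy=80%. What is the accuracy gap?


Gap = train_accuracy - test_accuracy
= 92 - 80
= 12%
This gap suggests the model is overfitting.

12


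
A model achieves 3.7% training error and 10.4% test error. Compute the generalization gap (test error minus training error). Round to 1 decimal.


Generalization gap = test_error - train_error
= 10.4 - 3.7
= 6.7%
A moderate gap.

6.7


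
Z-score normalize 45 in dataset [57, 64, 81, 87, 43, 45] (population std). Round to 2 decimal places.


Mean = (57 + 64 + 81 + 87 + 43 + 45) / 6 = 62.8333
Variance = sum((x_i - mean)^2) / n = 276.8056
Std = sqrt(276.8056) = 16.6375
Z = (x - mean) / std
= (45 - 62.8333) / 16.6375
= -17.8333 / 16.6375
= -1.07

-1.07


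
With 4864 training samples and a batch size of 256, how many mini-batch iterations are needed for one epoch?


Iterations per epoch = dataset_size / batch_size
= 4864 / 256
= 19

19


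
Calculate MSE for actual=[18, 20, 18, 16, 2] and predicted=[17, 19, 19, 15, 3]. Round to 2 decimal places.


Differences: [1, 1, -1, 1, -1]
Squared errors: [1, 1, 1, 1, 1]
Sum of squared errors = 5
MSE = 5 / 5 = 1.00

1.00


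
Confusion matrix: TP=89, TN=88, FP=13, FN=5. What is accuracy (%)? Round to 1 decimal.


Accuracy = (TP + TN) / (TP + TN + FP + FN) * 100
= (89 + 88) / (89 + 88 + 13 + 5)
= 177 / 195
= 0.9077
= 90.8%

90.8


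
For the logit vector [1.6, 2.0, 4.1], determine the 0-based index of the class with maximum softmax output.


Softmax is a monotonic transformation, so it preserves the argmax.
We need to find the index of the maximum logit.
Index 0: 1.6
Index 1: 2.0
Index 2: 4.1
Maximum logit = 4.1 at index 2

2


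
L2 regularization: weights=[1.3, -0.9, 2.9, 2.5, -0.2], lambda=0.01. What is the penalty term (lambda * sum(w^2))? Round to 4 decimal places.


Squaring each weight:
1.3^2 = 1.69
(-0.9)^2 = 0.81
2.9^2 = 8.41
2.5^2 = 6.25
(-0.2)^2 = 0.04
Sum of squares = 17.2
Penalty = 0.01 * 17.2 = 0.1720

0.1720


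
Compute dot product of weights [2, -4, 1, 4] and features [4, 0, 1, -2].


Element-wise products:
2 * 4 = 8
-4 * 0 = 0
1 * 1 = 1
4 * -2 = -8
Sum = 8 + 0 + 1 + -8
= 1

1


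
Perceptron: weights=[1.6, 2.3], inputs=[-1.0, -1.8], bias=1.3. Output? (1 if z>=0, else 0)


z = w . x + b
= 1.6*-1.0 + 2.3*-1.8 + 1.3
= -1.6 + -4.14 + 1.3
= -5.74 + 1.3
= -4.44
Since z = -4.44 < 0, output = 0

0


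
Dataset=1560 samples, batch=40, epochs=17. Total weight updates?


Iterations per epoch = 1560 / 40 = 39
Total updates = iterations_per_epoch * epochs
= 39 * 17
= 663

663


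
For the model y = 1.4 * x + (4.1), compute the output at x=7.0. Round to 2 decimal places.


y = 1.4 * 7.0 + (4.1)
= 9.8 + (4.1)
= 13.90

13.90


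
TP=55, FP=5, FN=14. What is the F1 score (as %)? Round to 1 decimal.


Precision = TP / (TP + FP) = 55 / 60 = 0.9167
Recall = TP / (TP + FN) = 55 / 69 = 0.7971
F1 = 2 * P * R / (P + R)
= 2 * 0.9167 * 0.7971 / (0.9167 + 0.7971)
= 1.4614 / 1.7138
= 0.8527
As percentage: 85.3%

85.3


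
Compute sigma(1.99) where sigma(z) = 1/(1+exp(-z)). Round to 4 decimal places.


sigmoid(z) = 1 / (1 + exp(-z))
exp(-(1.99)) = exp(-1.99) = 0.1367
1 + 0.1367 = 1.1367
1 / 1.1367 = 0.8797

0.8797


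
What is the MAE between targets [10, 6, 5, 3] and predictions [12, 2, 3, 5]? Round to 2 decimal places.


Absolute errors: [2, 4, 2, 2]
Sum of absolute errors = 10
MAE = 10 / 4 = 2.50

2.50


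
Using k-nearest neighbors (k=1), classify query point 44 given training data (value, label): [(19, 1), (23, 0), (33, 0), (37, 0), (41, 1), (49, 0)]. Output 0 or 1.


Distances from query 44:
Point 41 (class 1): distance = 3
K=1 nearest neighbors: classes = [1]
Votes for class 1: 1 / 1
Majority vote => class 1

1


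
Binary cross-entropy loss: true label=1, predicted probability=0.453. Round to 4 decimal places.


For y=1: Loss = -log(p)
= -log(0.453)
= -(-0.7919)
= 0.7919

0.7919


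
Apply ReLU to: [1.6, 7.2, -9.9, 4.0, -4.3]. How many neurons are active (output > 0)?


ReLU(x) = max(0, x) for each element:
ReLU(1.6) = 1.6
ReLU(7.2) = 7.2
ReLU(-9.9) = 0
ReLU(4.0) = 4.0
ReLU(-4.3) = 0
Active neurons (>0): 3

3


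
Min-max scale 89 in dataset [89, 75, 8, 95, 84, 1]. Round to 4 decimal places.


Min = 1, Max = 95
Range = 95 - 1 = 94
Scaled = (x - min) / (max - min)
= (89 - 1) / 94
= 88 / 94
= 0.9362

0.9362


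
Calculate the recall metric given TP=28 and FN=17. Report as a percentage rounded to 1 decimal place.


Recall = TP / (TP + FN) * 100
= 28 / (28 + 17)
= 28 / 45
= 0.6222
= 62.2%

62.2


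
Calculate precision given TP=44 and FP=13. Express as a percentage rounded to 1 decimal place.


Precision = TP / (TP + FP) * 100
= 44 / (44 + 13)
= 44 / 57
= 0.7719
= 77.2%

77.2


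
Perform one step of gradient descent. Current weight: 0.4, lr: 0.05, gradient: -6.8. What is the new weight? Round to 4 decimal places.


w_new = w_old - lr * gradient
= 0.4 - 0.05 * -6.8
= 0.4 - (-0.34)
= 0.7400

0.7400


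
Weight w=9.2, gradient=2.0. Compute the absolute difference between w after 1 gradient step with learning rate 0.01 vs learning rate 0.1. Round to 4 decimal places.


With lr=0.01: w_new = 9.2 - 0.01 * 2.0 = 9.18
With lr=0.1: w_new = 9.2 - 0.1 * 2.0 = 9.0
Absolute difference = |9.18 - 9.0|
= 0.1800

0.1800


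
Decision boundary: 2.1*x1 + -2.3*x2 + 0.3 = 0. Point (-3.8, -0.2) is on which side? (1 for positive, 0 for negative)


Compute 2.1 * -3.8 + -2.3 * -0.2 + 0.3
= -7.98 + 0.46 + 0.3
= -7.22
Since -7.22 < 0, the point is on the negative side.

0


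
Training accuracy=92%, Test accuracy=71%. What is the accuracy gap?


Gap = train_accuracy - test_accuracy
= 92 - 71
= 21%
This large gap strongly indicates overfitting.

21


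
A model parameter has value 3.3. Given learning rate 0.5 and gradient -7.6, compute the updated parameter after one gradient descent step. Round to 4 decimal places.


w_new = w_old - lr * gradient
= 3.3 - 0.5 * -7.6
= 3.3 - (-3.8)
= 7.1000

7.1000


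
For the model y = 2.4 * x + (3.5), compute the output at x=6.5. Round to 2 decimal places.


y = 2.4 * 6.5 + (3.5)
= 15.6 + (3.5)
= 19.10

19.10


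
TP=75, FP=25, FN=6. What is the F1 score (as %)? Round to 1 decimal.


Precision = TP / (TP + FP) = 75 / 100 = 0.75
Recall = TP / (TP + FN) = 75 / 81 = 0.9259
F1 = 2 * P * R / (P + R)
= 2 * 0.75 * 0.9259 / (0.75 + 0.9259)
= 1.3889 / 1.6759
= 0.8287
As percentage: 82.9%

82.9


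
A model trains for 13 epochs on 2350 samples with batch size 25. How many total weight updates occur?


Iterations per epoch = 2350 / 25 = 94
Total updates = iterations_per_epoch * epochs
= 94 * 13
= 1222

1222


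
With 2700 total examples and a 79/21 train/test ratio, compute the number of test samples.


Train samples = 2700 * 79% = 2133
Test samples = 2700 - 2133
= 567

567


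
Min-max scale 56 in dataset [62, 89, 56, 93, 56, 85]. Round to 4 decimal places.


Min = 56, Max = 93
Range = 93 - 56 = 37
Scaled = (x - min) / (max - min)
= (56 - 56) / 37
= 0 / 37
= 0.0000

0.0000


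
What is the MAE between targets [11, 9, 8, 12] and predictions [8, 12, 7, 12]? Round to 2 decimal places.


Absolute errors: [3, 3, 1, 0]
Sum of absolute errors = 7
MAE = 7 / 4 = 1.75

1.75


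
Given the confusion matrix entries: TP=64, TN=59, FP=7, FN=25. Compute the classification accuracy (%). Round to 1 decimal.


Accuracy = (TP + TN) / (TP + TN + FP + FN) * 100
= (64 + 59) / (64 + 59 + 7 + 25)
= 123 / 155
= 0.7935
= 79.4%

79.4


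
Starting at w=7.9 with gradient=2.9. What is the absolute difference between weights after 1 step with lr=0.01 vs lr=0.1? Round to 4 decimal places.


With lr=0.01: w_new = 7.9 - 0.01 * 2.9 = 7.871
With lr=0.1: w_new = 7.9 - 0.1 * 2.9 = 7.61
Absolute difference = |7.871 - 7.61|
= 0.2610

0.2610


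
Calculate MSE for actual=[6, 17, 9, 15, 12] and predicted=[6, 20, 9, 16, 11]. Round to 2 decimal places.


Differences: [0, -3, 0, -1, 1]
Squared errors: [0, 9, 0, 1, 1]
Sum of squared errors = 11
MSE = 11 / 5 = 2.20

2.20


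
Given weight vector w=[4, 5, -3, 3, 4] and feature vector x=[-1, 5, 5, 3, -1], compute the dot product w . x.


Element-wise products:
4 * -1 = -4
5 * 5 = 25
-3 * 5 = -15
3 * 3 = 9
4 * -1 = -4
Sum = -4 + 25 + -15 + 9 + -4
= 11

11


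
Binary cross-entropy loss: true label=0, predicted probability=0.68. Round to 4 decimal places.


For y=0: Loss = -log(1-p)
= -log(1 - 0.68)
= -log(0.32)
= -(-1.1394)
= 1.1394

1.1394


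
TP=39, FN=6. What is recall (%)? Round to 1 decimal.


Recall = TP / (TP + FN) * 100
= 39 / (39 + 6)
= 39 / 45
= 0.8667
= 86.7%

86.7


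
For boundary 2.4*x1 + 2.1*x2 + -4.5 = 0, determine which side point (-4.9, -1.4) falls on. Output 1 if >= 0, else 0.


Compute 2.4 * -4.9 + 2.1 * -1.4 + -4.5
= -11.76 + -2.94 + -4.5
= -19.2
Since -19.2 < 0, the point is on the negative side.

0


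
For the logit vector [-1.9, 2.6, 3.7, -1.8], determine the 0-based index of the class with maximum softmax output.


Softmax is a monotonic transformation, so it preserves the argmax.
We need to find the index of the maximum logit.
Index 0: -1.9
Index 1: 2.6
Index 2: 3.7
Index 3: -1.8
Maximum logit = 3.7 at index 2

2


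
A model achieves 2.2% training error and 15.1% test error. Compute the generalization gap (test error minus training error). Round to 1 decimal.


Generalization gap = test_error - train_error
= 15.1 - 2.2
= 12.9%
A large gap suggests overfitting.

12.9


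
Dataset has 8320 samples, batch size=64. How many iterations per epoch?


Iterations per epoch = dataset_size / batch_size
= 8320 / 64
= 130

130


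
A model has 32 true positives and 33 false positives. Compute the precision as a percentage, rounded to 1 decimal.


Precision = TP / (TP + FP) * 100
= 32 / (32 + 33)
= 32 / 65
= 0.4923
= 49.2%

49.2


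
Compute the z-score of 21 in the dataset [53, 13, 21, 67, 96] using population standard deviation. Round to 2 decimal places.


Mean = (53 + 13 + 21 + 67 + 96) / 5 = 50.0
Variance = sum((x_i - mean)^2) / n = 924.8
Std = sqrt(924.8) = 30.4105
Z = (x - mean) / std
= (21 - 50.0) / 30.4105
= -29.0 / 30.4105
= -0.95

-0.95


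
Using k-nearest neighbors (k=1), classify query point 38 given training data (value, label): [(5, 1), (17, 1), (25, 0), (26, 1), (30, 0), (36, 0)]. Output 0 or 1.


Distances from query 38:
Point 36 (class 0): distance = 2
K=1 nearest neighbors: classes = [0]
Votes for class 1: 0 / 1
Majority vote => class 0

0


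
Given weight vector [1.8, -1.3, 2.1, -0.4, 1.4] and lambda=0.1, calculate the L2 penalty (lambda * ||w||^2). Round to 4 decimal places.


Squaring each weight:
1.8^2 = 3.24
(-1.3)^2 = 1.69
2.1^2 = 4.41
(-0.4)^2 = 0.16
1.4^2 = 1.96
Sum of squares = 11.46
Penalty = 0.1 * 11.46 = 1.1460

1.1460


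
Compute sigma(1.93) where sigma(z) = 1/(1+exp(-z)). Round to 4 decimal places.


sigmoid(z) = 1 / (1 + exp(-z))
exp(-(1.93)) = exp(-1.93) = 0.1451
1 + 0.1451 = 1.1451
1 / 1.1451 = 0.8732

0.8732


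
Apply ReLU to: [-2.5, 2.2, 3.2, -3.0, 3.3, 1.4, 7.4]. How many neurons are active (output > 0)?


ReLU(x) = max(0, x) for each element:
ReLU(-2.5) = 0
ReLU(2.2) = 2.2
ReLU(3.2) = 3.2
ReLU(-3.0) = 0
ReLU(3.3) = 3.3
ReLU(1.4) = 1.4
ReLU(7.4) = 7.4
Active neurons (>0): 5

5


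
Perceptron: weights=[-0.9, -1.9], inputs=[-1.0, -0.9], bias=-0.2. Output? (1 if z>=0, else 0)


z = w . x + b
= -0.9*-1.0 + -1.9*-0.9 + -0.2
= 0.9 + 1.71 + -0.2
= 2.61 + -0.2
= 2.41
Since z = 2.41 >= 0, output = 1

1


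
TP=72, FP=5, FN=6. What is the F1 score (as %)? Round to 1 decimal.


Precision = TP / (TP + FP) = 72 / 77 = 0.9351
Recall = TP / (TP + FN) = 72 / 78 = 0.9231
F1 = 2 * P * R / (P + R)
= 2 * 0.9351 * 0.9231 / (0.9351 + 0.9231)
= 1.7263 / 1.8581
= 0.929
As percentage: 92.9%

92.9


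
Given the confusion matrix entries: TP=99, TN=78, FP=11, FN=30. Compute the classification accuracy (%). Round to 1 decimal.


Accuracy = (TP + TN) / (TP + TN + FP + FN) * 100
= (99 + 78) / (99 + 78 + 11 + 30)
= 177 / 218
= 0.8119
= 81.2%

81.2


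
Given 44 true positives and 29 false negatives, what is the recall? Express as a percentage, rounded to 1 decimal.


Recall = TP / (TP + FN) * 100
= 44 / (44 + 29)
= 44 / 73
= 0.6027
= 60.3%

60.3


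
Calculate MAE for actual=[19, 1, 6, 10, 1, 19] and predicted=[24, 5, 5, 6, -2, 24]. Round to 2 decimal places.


Absolute errors: [5, 4, 1, 4, 3, 5]
Sum of absolute errors = 22
MAE = 22 / 6 = 3.67

3.67


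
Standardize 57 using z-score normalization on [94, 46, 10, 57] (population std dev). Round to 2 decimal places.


Mean = (94 + 46 + 10 + 57) / 4 = 51.75
Variance = sum((x_i - mean)^2) / n = 897.1875
Std = sqrt(897.1875) = 29.9531
Z = (x - mean) / std
= (57 - 51.75) / 29.9531
= 5.25 / 29.9531
= 0.18

0.18


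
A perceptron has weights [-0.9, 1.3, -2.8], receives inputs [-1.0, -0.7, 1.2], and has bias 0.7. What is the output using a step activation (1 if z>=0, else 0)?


z = w . x + b
= -0.9*-1.0 + 1.3*-0.7 + -2.8*1.2 + 0.7
= 0.9 + -0.91 + -3.36 + 0.7
= -3.37 + 0.7
= -2.67
Since z = -2.67 < 0, output = 0

0


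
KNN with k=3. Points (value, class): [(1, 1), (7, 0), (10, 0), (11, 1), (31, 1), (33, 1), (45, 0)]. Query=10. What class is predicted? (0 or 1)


Distances from query 10:
Point 10 (class 0): distance = 0
Point 11 (class 1): distance = 1
Point 7 (class 0): distance = 3
K=3 nearest neighbors: classes = [0, 1, 0]
Votes for class 1: 1 / 3
Majority vote => class 0

0


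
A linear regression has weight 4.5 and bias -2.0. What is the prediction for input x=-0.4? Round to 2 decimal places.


y = 4.5 * -0.4 + (-2.0)
= -1.8 + (-2.0)
= -3.80

-3.80


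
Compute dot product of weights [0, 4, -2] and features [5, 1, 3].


Element-wise products:
0 * 5 = 0
4 * 1 = 4
-2 * 3 = -6
Sum = 0 + 4 + -6
= -2

-2


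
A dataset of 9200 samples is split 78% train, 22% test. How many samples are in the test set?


Train samples = 9200 * 78% = 7176
Test samples = 9200 - 7176
= 2024

2024


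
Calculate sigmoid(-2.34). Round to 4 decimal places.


sigmoid(z) = 1 / (1 + exp(-z))
exp(-(-2.34)) = exp(2.34) = 10.3812
1 + 10.3812 = 11.3812
1 / 11.3812 = 0.0879

0.0879


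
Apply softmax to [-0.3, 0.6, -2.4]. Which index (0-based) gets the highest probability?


Softmax is a monotonic transformation, so it preserves the argmax.
We need to find the index of the maximum logit.
Index 0: -0.3
Index 1: 0.6
Index 2: -2.4
Maximum logit = 0.6 at index 1

1


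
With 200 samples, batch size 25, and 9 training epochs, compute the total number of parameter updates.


Iterations per epoch = 200 / 25 = 8
Total updates = iterations_per_epoch * epochs
= 8 * 9
= 72

72


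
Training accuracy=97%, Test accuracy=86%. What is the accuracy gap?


Gap = train_accuracy - test_accuracy
= 97 - 86
= 11%
This gap suggests the model is overfitting.

11


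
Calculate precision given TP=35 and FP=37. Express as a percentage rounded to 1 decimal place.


Precision = TP / (TP + FP) * 100
= 35 / (35 + 37)
= 35 / 72
= 0.4861
= 48.6%

48.6


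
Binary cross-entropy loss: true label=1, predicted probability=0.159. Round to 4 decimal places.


For y=1: Loss = -log(p)
= -log(0.159)
= -(-1.8389)
= 1.8389

1.8389


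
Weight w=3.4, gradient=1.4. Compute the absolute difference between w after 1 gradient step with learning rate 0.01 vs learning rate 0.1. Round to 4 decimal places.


With lr=0.01: w_new = 3.4 - 0.01 * 1.4 = 3.386
With lr=0.1: w_new = 3.4 - 0.1 * 1.4 = 3.26
Absolute difference = |3.386 - 3.26|
= 0.1260

0.1260


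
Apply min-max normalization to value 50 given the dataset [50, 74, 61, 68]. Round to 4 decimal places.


Min = 50, Max = 74
Range = 74 - 50 = 24
Scaled = (x - min) / (max - min)
= (50 - 50) / 24
= 0 / 24
= 0.0000

0.0000


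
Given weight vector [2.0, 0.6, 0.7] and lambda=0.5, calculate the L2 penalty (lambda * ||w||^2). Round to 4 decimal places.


Squaring each weight:
2.0^2 = 4.0
0.6^2 = 0.36
0.7^2 = 0.49
Sum of squares = 4.85
Penalty = 0.5 * 4.85 = 2.4250

2.4250


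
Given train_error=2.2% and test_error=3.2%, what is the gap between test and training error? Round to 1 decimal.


Generalization gap = test_error - train_error
= 3.2 - 2.2
= 1.0%
A small gap suggests good generalization.

1.0


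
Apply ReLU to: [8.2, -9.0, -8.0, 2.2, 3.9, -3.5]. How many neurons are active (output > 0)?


ReLU(x) = max(0, x) for each element:
ReLU(8.2) = 8.2
ReLU(-9.0) = 0
ReLU(-8.0) = 0
ReLU(2.2) = 2.2
ReLU(3.9) = 3.9
ReLU(-3.5) = 0
Active neurons (>0): 3

3


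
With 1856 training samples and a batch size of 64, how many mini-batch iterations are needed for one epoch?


Iterations per epoch = dataset_size / batch_size
= 1856 / 64
= 29

29


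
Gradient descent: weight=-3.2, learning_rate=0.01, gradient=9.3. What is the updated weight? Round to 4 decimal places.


w_new = w_old - lr * gradient
= -3.2 - 0.01 * 9.3
= -3.2 - (0.093)
= -3.2930

-3.2930


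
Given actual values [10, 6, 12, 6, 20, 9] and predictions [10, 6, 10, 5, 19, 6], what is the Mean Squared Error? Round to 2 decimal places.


Differences: [0, 0, 2, 1, 1, 3]
Squared errors: [0, 0, 4, 1, 1, 9]
Sum of squared errors = 15
MSE = 15 / 6 = 2.50

2.50


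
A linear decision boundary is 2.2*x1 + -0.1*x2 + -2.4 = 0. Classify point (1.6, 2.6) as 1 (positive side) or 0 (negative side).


Compute 2.2 * 1.6 + -0.1 * 2.6 + -2.4
= 3.52 + -0.26 + -2.4
= 0.86
Since 0.86 >= 0, the point is on the positive side.

1


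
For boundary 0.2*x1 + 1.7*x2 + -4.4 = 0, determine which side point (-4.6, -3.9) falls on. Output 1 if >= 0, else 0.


Compute 0.2 * -4.6 + 1.7 * -3.9 + -4.4
= -0.92 + -6.63 + -4.4
= -11.95
Since -11.95 < 0, the point is on the negative side.

0


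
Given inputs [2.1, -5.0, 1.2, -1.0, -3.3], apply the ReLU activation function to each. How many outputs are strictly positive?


ReLU(x) = max(0, x) for each element:
ReLU(2.1) = 2.1
ReLU(-5.0) = 0
ReLU(1.2) = 1.2
ReLU(-1.0) = 0
ReLU(-3.3) = 0
Active neurons (>0): 2

2


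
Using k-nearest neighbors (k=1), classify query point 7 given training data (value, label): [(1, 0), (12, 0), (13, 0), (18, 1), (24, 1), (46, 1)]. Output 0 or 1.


Distances from query 7:
Point 12 (class 0): distance = 5
K=1 nearest neighbors: classes = [0]
Votes for class 1: 0 / 1
Majority vote => class 0

0


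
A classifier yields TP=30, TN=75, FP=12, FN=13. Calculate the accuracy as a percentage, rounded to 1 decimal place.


Accuracy = (TP + TN) / (TP + TN + FP + FN) * 100
= (30 + 75) / (30 + 75 + 12 + 13)
= 105 / 130
= 0.8077
= 80.8%

80.8


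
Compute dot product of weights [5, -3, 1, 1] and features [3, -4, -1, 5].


Element-wise products:
5 * 3 = 15
-3 * -4 = 12
1 * -1 = -1
1 * 5 = 5
Sum = 15 + 12 + -1 + 5
= 31

31


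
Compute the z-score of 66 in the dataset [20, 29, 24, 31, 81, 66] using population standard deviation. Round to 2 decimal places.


Mean = (20 + 29 + 24 + 31 + 81 + 66) / 6 = 41.8333
Variance = sum((x_i - mean)^2) / n = 532.4722
Std = sqrt(532.4722) = 23.0754
Z = (x - mean) / std
= (66 - 41.8333) / 23.0754
= 24.1667 / 23.0754
= 1.05

1.05


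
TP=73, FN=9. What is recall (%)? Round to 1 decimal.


Recall = TP / (TP + FN) * 100
= 73 / (73 + 9)
= 73 / 82
= 0.8902
= 89.0%

89.0


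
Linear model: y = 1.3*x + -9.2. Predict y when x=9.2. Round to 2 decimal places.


y = 1.3 * 9.2 + (-9.2)
= 11.96 + (-9.2)
= 2.76

2.76


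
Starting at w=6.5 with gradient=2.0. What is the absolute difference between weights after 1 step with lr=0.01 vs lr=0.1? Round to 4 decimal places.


With lr=0.01: w_new = 6.5 - 0.01 * 2.0 = 6.48
With lr=0.1: w_new = 6.5 - 0.1 * 2.0 = 6.3
Absolute difference = |6.48 - 6.3|
= 0.1800

0.1800


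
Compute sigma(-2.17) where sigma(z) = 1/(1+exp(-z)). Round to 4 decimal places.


sigmoid(z) = 1 / (1 + exp(-z))
exp(-(-2.17)) = exp(2.17) = 8.7583
1 + 8.7583 = 9.7583
1 / 9.7583 = 0.1025

0.1025


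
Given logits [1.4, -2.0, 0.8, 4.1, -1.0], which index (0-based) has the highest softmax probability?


Softmax is a monotonic transformation, so it preserves the argmax.
We need to find the index of the maximum logit.
Index 0: 1.4
Index 1: -2.0
Index 2: 0.8
Index 3: 4.1
Index 4: -1.0
Maximum logit = 4.1 at index 3

3


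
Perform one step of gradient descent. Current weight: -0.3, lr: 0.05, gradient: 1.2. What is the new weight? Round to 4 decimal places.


w_new = w_old - lr * gradient
= -0.3 - 0.05 * 1.2
= -0.3 - (0.06)
= -0.3600

-0.3600


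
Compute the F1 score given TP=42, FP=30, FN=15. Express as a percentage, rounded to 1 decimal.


Precision = TP / (TP + FP) = 42 / 72 = 0.5833
Recall = TP / (TP + FN) = 42 / 57 = 0.7368
F1 = 2 * P * R / (P + R)
= 2 * 0.5833 * 0.7368 / (0.5833 + 0.7368)
= 0.8596 / 1.3202
= 0.6512
As percentage: 65.1%

65.1


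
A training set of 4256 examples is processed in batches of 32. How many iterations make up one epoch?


Iterations per epoch = dataset_size / batch_size
= 4256 / 32
= 133

133


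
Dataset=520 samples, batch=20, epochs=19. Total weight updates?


Iterations per epoch = 520 / 20 = 26
Total updates = iterations_per_epoch * epochs
= 26 * 19
= 494

494


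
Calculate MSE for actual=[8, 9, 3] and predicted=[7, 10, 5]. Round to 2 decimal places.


Differences: [1, -1, -2]
Squared errors: [1, 1, 4]
Sum of squared errors = 6
MSE = 6 / 3 = 2.00

2.00


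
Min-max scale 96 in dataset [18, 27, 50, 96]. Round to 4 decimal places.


Min = 18, Max = 96
Range = 96 - 18 = 78
Scaled = (x - min) / (max - min)
= (96 - 18) / 78
= 78 / 78
= 1.0000

1.0000


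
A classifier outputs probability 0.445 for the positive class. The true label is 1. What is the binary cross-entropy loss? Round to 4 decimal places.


For y=1: Loss = -log(p)
= -log(0.445)
= -(-0.8097)
= 0.8097

0.8097


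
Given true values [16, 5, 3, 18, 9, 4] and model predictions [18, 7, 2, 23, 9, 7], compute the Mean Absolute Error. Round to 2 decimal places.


Absolute errors: [2, 2, 1, 5, 0, 3]
Sum of absolute errors = 13
MAE = 13 / 6 = 2.17

2.17


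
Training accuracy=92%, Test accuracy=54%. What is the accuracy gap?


Gap = train_accuracy - test_accuracy
= 92 - 54
= 38%
This large gap strongly indicates overfitting.

38


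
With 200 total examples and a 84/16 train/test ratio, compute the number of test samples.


Train samples = 200 * 84% = 168
Test samples = 200 - 168
= 32

32


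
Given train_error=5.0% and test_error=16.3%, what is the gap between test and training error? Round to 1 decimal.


Generalization gap = test_error - train_error
= 16.3 - 5.0
= 11.3%
A large gap suggests overfitting.

11.3


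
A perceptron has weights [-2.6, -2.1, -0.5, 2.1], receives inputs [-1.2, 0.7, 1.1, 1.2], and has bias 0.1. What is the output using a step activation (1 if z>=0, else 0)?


z = w . x + b
= -2.6*-1.2 + -2.1*0.7 + -0.5*1.1 + 2.1*1.2 + 0.1
= 3.12 + -1.47 + -0.55 + 2.52 + 0.1
= 3.62 + 0.1
= 3.72
Since z = 3.72 >= 0, output = 1

1


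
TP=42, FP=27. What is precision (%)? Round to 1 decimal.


Precision = TP / (TP + FP) * 100
= 42 / (42 + 27)
= 42 / 69
= 0.6087
= 60.9%

60.9


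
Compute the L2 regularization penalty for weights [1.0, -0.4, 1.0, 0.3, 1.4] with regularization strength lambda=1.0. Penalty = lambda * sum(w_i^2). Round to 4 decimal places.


Squaring each weight:
1.0^2 = 1.0
(-0.4)^2 = 0.16
1.0^2 = 1.0
0.3^2 = 0.09
1.4^2 = 1.96
Sum of squares = 4.21
Penalty = 1.0 * 4.21 = 4.2100

4.2100


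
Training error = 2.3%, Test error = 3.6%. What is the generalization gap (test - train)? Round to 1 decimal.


Generalization gap = test_error - train_error
= 3.6 - 2.3
= 1.3%
A small gap suggests good generalization.

1.3


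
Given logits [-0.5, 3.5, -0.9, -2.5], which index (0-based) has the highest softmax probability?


Softmax is a monotonic transformation, so it preserves the argmax.
We need to find the index of the maximum logit.
Index 0: -0.5
Index 1: 3.5
Index 2: -0.9
Index 3: -2.5
Maximum logit = 3.5 at index 1

1


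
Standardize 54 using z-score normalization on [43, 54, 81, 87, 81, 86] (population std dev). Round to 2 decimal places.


Mean = (43 + 54 + 81 + 87 + 81 + 86) / 6 = 72.0
Variance = sum((x_i - mean)^2) / n = 291.3333
Std = sqrt(291.3333) = 17.0685
Z = (x - mean) / std
= (54 - 72.0) / 17.0685
= -18.0 / 17.0685
= -1.05

-1.05


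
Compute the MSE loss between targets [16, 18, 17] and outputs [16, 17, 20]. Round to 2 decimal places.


Differences: [0, 1, -3]
Squared errors: [0, 1, 9]
Sum of squared errors = 10
MSE = 10 / 3 = 3.33

3.33


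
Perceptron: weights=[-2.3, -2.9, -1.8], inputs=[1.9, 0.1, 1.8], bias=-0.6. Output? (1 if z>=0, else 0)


z = w . x + b
= -2.3*1.9 + -2.9*0.1 + -1.8*1.8 + -0.6
= -4.37 + -0.29 + -3.24 + -0.6
= -7.9 + -0.6
= -8.5
Since z = -8.5 < 0, output = 0

0


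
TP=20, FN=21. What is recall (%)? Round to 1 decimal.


Recall = TP / (TP + FN) * 100
= 20 / (20 + 21)
= 20 / 41
= 0.4878
= 48.8%

48.8


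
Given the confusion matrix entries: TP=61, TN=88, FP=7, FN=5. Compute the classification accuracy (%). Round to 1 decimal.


Accuracy = (TP + TN) / (TP + TN + FP + FN) * 100
= (61 + 88) / (61 + 88 + 7 + 5)
= 149 / 161
= 0.9255
= 92.5%

92.5


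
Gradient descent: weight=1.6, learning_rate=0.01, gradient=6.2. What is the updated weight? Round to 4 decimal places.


w_new = w_old - lr * gradient
= 1.6 - 0.01 * 6.2
= 1.6 - (0.062)
= 1.5380

1.5380


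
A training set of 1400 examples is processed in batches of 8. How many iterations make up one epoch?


Iterations per epoch = dataset_size / batch_size
= 1400 / 8
= 175

175


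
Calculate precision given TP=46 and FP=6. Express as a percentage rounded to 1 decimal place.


Precision = TP / (TP + FP) * 100
= 46 / (46 + 6)
= 46 / 52
= 0.8846
= 88.5%

88.5


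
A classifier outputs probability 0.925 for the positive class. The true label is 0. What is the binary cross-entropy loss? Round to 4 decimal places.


For y=0: Loss = -log(1-p)
= -log(1 - 0.925)
= -log(0.075)
= -(-2.5903)
= 2.5903

2.5903


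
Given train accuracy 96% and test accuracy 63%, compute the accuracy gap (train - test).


Gap = train_accuracy - test_accuracy
= 96 - 63
= 33%
This large gap strongly indicates overfitting.

33


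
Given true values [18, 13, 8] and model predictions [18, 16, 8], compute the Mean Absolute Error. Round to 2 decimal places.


Absolute errors: [0, 3, 0]
Sum of absolute errors = 3
MAE = 3 / 3 = 1.00

1.00


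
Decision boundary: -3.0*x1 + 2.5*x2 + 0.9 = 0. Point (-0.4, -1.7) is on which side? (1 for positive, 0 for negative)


Compute -3.0 * -0.4 + 2.5 * -1.7 + 0.9
= 1.2 + -4.25 + 0.9
= -2.15
Since -2.15 < 0, the point is on the negative side.

0


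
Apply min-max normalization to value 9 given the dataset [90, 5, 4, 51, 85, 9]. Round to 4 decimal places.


Min = 4, Max = 90
Range = 90 - 4 = 86
Scaled = (x - min) / (max - min)
= (9 - 4) / 86
= 5 / 86
= 0.0581

0.0581


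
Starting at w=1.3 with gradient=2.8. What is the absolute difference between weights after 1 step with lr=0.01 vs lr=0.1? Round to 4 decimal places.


With lr=0.01: w_new = 1.3 - 0.01 * 2.8 = 1.272
With lr=0.1: w_new = 1.3 - 0.1 * 2.8 = 1.02
Absolute difference = |1.272 - 1.02|
= 0.2520

0.2520


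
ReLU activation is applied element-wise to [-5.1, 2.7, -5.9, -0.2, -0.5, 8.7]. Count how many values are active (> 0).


ReLU(x) = max(0, x) for each element:
ReLU(-5.1) = 0
ReLU(2.7) = 2.7
ReLU(-5.9) = 0
ReLU(-0.2) = 0
ReLU(-0.5) = 0
ReLU(8.7) = 8.7
Active neurons (>0): 2

2


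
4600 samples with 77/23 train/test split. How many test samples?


Train samples = 4600 * 77% = 3542
Test samples = 4600 - 3542
= 1058

1058


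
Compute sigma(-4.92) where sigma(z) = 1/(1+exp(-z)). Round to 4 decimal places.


sigmoid(z) = 1 / (1 + exp(-z))
exp(-(-4.92)) = exp(4.92) = 137.0026
1 + 137.0026 = 138.0026
1 / 138.0026 = 0.0072

0.0072


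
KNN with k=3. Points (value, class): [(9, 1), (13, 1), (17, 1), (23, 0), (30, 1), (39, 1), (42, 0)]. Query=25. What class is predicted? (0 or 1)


Distances from query 25:
Point 23 (class 0): distance = 2
Point 30 (class 1): distance = 5
Point 17 (class 1): distance = 8
K=3 nearest neighbors: classes = [0, 1, 1]
Votes for class 1: 2 / 3
Majority vote => class 1

1


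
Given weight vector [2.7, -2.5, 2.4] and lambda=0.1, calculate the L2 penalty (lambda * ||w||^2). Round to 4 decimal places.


Squaring each weight:
2.7^2 = 7.29
(-2.5)^2 = 6.25
2.4^2 = 5.76
Sum of squares = 19.3
Penalty = 0.1 * 19.3 = 1.9300

1.9300


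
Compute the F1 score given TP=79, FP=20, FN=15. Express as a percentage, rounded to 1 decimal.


Precision = TP / (TP + FP) = 79 / 99 = 0.798
Recall = TP / (TP + FN) = 79 / 94 = 0.8404
F1 = 2 * P * R / (P + R)
= 2 * 0.798 * 0.8404 / (0.798 + 0.8404)
= 1.3413 / 1.6384
= 0.8187
As percentage: 81.9%

81.9


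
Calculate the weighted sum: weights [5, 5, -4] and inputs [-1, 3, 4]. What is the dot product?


Element-wise products:
5 * -1 = -5
5 * 3 = 15
-4 * 4 = -16
Sum = -5 + 15 + -16
= -6

-6


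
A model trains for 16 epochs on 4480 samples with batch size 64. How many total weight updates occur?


Iterations per epoch = 4480 / 64 = 70
Total updates = iterations_per_epoch * epochs
= 70 * 16
= 1120

1120


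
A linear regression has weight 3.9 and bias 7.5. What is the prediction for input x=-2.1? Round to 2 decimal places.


y = 3.9 * -2.1 + (7.5)
= -8.19 + (7.5)
= -0.69

-0.69


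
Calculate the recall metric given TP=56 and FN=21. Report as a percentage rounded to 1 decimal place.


Recall = TP / (TP + FN) * 100
= 56 / (56 + 21)
= 56 / 77
= 0.7273
= 72.7%

72.7


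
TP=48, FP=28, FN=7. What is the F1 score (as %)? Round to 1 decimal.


Precision = TP / (TP + FP) = 48 / 76 = 0.6316
Recall = TP / (TP + FN) = 48 / 55 = 0.8727
F1 = 2 * P * R / (P + R)
= 2 * 0.6316 * 0.8727 / (0.6316 + 0.8727)
= 1.1024 / 1.5043
= 0.7328
As percentage: 73.3%

73.3


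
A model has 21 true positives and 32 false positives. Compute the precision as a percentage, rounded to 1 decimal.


Precision = TP / (TP + FP) * 100
= 21 / (21 + 32)
= 21 / 53
= 0.3962
= 39.6%

39.6


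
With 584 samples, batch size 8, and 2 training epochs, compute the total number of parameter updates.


Iterations per epoch = 584 / 8 = 73
Total updates = iterations_per_epoch * epochs
= 73 * 2
= 146

146


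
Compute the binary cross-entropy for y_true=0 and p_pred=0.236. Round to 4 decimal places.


For y=0: Loss = -log(1-p)
= -log(1 - 0.236)
= -log(0.764)
= -(-0.2692)
= 0.2692

0.2692


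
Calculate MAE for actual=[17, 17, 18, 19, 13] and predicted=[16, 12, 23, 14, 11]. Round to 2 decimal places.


Absolute errors: [1, 5, 5, 5, 2]
Sum of absolute errors = 18
MAE = 18 / 5 = 3.60

3.60


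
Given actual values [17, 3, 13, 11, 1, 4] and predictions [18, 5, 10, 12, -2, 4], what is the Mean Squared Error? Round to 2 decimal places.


Differences: [-1, -2, 3, -1, 3, 0]
Squared errors: [1, 4, 9, 1, 9, 0]
Sum of squared errors = 24
MSE = 24 / 6 = 4.00

4.00


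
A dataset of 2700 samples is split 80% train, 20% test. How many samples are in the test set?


Train samples = 2700 * 80% = 2160
Test samples = 2700 - 2160
= 540

540


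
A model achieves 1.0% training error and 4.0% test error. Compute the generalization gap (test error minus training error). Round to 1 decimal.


Generalization gap = test_error - train_error
= 4.0 - 1.0
= 3.0%
A moderate gap.

3.0
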